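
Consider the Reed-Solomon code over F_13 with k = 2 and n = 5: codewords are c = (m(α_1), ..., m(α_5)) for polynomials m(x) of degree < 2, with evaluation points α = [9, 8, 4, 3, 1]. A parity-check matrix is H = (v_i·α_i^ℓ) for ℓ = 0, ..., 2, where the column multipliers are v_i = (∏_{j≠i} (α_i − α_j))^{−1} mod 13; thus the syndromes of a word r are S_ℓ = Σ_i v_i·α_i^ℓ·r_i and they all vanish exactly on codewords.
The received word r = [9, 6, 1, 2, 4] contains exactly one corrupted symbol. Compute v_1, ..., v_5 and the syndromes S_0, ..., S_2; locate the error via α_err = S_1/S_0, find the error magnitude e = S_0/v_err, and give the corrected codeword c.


S = (3, 11, 10), error at position 2, error magnitude e = 9, c = [9, 10, 1, 2, 4].

Step 1: column multipliers v_i = (∏_{j≠i}(α_i − α_j))^{−1} mod 13.
  i = 1 (α = 9): (9−8)(9−4)(9−3)(9−1) = 1·5·6·8 = 240 ≡ 6, so v_1 = 6^{−1} = 11 (mod 13).
  i = 2 (α = 8): (8−9)(8−4)(8−3)(8−1) = (−1)·4·5·7 = −140 ≡ 3, so v_2 = 3^{−1} = 9 (mod 13).
  i = 3 (α = 4): (4−9)(4−8)(4−3)(4−1) = (−5)·(−4)·1·3 = 60 ≡ 8, so v_3 = 8^{−1} = 5 (mod 13).
  i = 4 (α = 3): (3−9)(3−8)(3−4)(3−1) = (−6)·(−5)·(−1)·2 = −60 ≡ 5, so v_4 = 5^{−1} = 8 (mod 13).
  i = 5 (α = 1): (1−9)(1−8)(1−4)(1−3) = (−8)·(−7)·(−3)·(−2) = 336 ≡ 11, so v_5 = 11^{−1} = 6 (mod 13).
  v = [11, 9, 5, 8, 6].
Step 2: syndromes of r = [9, 6, 1, 2, 4] (all sums mod 13).
  S_0 = Σ v_i r_i = 11·9 + 9·6 + 5·1 + 8·2 + 6·4 = 198 ≡ 3.
  S_1 = Σ v_i α_i r_i = 11·9·9 + 9·8·6 + 5·4·1 + 8·3·2 + 6·1·4 = 1415 ≡ 11.
  α_i^2 mod 13 = [3, 12, 3, 9, 1].
  S_2 = Σ v_i α_i^2 r_i = 11·3·9 + 9·12·6 + 5·3·1 + 8·9·2 + 6·1·4 = 1128 ≡ 10.
  S = (3, 11, 10) ≠ 0, so r is not a codeword (an error is present).
Step 3: locate the error. For a single error e at position i, S_ℓ = v_i·e·α_i^ℓ, so α_err = S_1/S_0.
  S_0^{−1} = 3^{−1} = 9 (mod 13), so α_err = 11·9 = 99 ≡ 8 = α_2. Error position i = 2.
  Consistency check: S_2/S_1 = 10·6 = 60 ≡ 8 = α_err ✓ (single-error assumption holds).
Step 4: error magnitude e = S_0/v_2 = S_0·∏_{j≠2}(α_2 − α_j) = 3·3 = 9 ≡ 9 (mod 13).
Step 5: correct position 2: c_2 = r_2 − e = 6 − 9 ≡ 10 (mod 13). Hence c = [9, 10, 1, 2, 4].
  Check: interpolating c through the α_i gives m(x) = 5 + 12·x (degree < 2) with m(α_i) = c_i for every i, so c is indeed a codeword.


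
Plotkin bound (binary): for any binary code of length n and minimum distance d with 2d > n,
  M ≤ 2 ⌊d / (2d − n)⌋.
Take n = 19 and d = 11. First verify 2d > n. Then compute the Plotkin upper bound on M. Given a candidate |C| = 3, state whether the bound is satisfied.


Plotkin bound M ≤ 6; given |C| = 3 ≤ bound (satisfied).

Check applicability: 2d = 22, n = 19.
2d − n = 3 > 0, so Plotkin applies.
Compute d/(2d−n) = 11/3 ≈ 3.6667.
⌊d/(2d−n)⌋ = 3.
Plotkin bound: M ≤ 2·3 = 6.
Given |C| = 3, check: satisfied.
This |C| is below the Plotkin bound.


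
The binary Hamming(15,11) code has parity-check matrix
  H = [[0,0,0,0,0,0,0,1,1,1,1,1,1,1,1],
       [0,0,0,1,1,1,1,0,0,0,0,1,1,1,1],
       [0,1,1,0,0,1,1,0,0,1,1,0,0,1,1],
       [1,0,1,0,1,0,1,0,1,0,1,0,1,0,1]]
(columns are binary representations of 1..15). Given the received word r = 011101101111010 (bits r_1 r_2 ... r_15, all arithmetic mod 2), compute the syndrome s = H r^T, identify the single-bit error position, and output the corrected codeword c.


s = (1, 1, 1, 0)^T, error position = 14, corrected codeword c = 011101101111000

Compute s = H r^T mod 2 one row at a time:
  s_1 = 0 + 1 + 1 + 1 + 1 + 0 + 1 + 0 = 5 ≡ 1 (mod 2).
  s_2 = 1 + 0 + 1 + 1 + 1 + 0 + 1 + 0 = 5 ≡ 1 (mod 2).
  s_3 = 1 + 1 + 1 + 1 + 1 + 1 + 1 + 0 = 7 ≡ 1 (mod 2).
  s_4 = 0 + 1 + 0 + 1 + 1 + 1 + 0 + 0 = 4 ≡ 0 (mod 2).
s = (1, 1, 1, 0)^T — this equals column 14 of H (binary 1110), so error is at position 14.
Correct: flip bit 14 of r = 011101101111010 to get c = 011101101111000.


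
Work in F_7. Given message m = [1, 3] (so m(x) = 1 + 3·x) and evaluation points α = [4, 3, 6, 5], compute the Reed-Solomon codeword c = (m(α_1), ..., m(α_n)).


c = [6, 3, 5, 2]

Message polynomial: m(x) = 1 + 3·x (mod 7).
For each evaluation point α_i, compute m(α_i) mod 7:
  α_1 = 4: Horner steps 3 → 6, so m(4) = 6.
  α_2 = 3: Horner steps 3 → 3, so m(3) = 3.
  α_3 = 6: Horner steps 3 → 5, so m(6) = 5.
  α_4 = 5: Horner steps 3 → 2, so m(5) = 2.
Codeword c = [6, 3, 5, 2] ∈ F_7^4.


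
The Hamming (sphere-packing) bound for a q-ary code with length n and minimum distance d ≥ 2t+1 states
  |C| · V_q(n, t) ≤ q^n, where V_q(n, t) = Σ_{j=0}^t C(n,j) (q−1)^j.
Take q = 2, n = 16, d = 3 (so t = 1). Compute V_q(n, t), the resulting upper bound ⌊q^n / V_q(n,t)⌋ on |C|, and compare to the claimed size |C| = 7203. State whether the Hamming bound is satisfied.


V_q(n, t) = 17, q^n = 65536, Hamming bound = 3855, |C| = 7203 > bound (violated).

Step 1: Compute V_q(n, t) = Σ_{j=0}^1 C(n, j) (q−1)^j.
  j = 0: C(16,0)·(1)^0 = 1·1 = 1.
  j = 1: C(16,1)·(1)^1 = 16·1 = 16.
  V_q(n, t) = 1 + 16 = 17.
Step 2: q^n = 2^16 = 65536.
Step 3: Hamming bound ⌊q^n / V_q(n,t)⌋ = ⌊65536/17⌋ = 3855.
Step 4: Compare |C| = 7203 to 3855: violated.
The claimed |C| lies above the Hamming bound, so no 2-ary code of length 16 with d ≥ 3 can have 7203 codewords.


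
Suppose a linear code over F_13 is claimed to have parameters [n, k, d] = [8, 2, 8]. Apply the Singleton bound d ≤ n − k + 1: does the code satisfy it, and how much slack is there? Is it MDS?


Singleton RHS = n − k + 1 = 7, slack = -1, bound violated (no such code; not MDS).

Singleton bound: d ≤ n − k + 1.
Here n = 8, k = 2, so n − k + 1 = 7.
Given d = 8, check d ≤ 7: NO.
Slack = (n − k + 1) − d = -1.
The slack is negative: d = 8 exceeds n − k + 1 = 7 by 1, so the Singleton bound is violated and no linear [8, 2, 8]_13 code can exist. In particular it is not MDS (MDS requires d = n − k + 1 exactly).
Description: the claimed parameters are [8, 2, 8]_13; such a code would be impossible (violates the Singleton bound).


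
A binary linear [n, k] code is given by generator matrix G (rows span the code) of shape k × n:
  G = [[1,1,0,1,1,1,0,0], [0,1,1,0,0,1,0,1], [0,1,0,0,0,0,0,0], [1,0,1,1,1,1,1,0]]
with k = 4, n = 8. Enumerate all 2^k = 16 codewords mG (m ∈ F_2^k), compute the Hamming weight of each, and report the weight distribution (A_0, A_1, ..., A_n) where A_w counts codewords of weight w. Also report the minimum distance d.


Weight distribution: A_0 = 1, A_1 = 1, A_2 = 1, A_3 = 3, A_4 = 3, A_5 = 3, A_6 = 3, A_7 = 1. Minimum distance d = 1.

Enumerate all 2^4 = 16 messages m ∈ F_2^4.
For each, compute codeword c = mG in F_2^8, then tally its weight.
  m = 0000 → c = 00000000, weight = 0.
  m = 1000 → c = 11011100, weight = 5.
  m = 0100 → c = 01100101, weight = 4.
  m = 1100 → c = 10111001, weight = 5.
  m = 0010 → c = 01000000, weight = 1.
  m = 1010 → c = 10011100, weight = 4.
  m = 0110 → c = 00100101, weight = 3.
  m = 1110 → c = 11111001, weight = 6.
  m = 0001 → c = 10111110, weight = 6.
  m = 1001 → c = 01100010, weight = 3.
  m = 0101 → c = 11011011, weight = 6.
  m = 1101 → c = 00000111, weight = 3.
  m = 0011 → c = 11111110, weight = 7.
  m = 1011 → c = 00100010, weight = 2.
  m = 0111 → c = 10011011, weight = 5.
  m = 1111 → c = 01000111, weight = 4.
Tally weights:
  weight 0: 1 codewords.
  weight 1: 1 codewords.
  weight 2: 1 codewords.
  weight 3: 3 codewords.
  weight 4: 3 codewords.
  weight 5: 3 codewords.
  weight 6: 3 codewords.
  weight 7: 1 codewords.
Minimum distance d = smallest w > 0 with A_w > 0 = 1.
Sanity: Σ A_w = 16 = 2^4 = 16 ✓.


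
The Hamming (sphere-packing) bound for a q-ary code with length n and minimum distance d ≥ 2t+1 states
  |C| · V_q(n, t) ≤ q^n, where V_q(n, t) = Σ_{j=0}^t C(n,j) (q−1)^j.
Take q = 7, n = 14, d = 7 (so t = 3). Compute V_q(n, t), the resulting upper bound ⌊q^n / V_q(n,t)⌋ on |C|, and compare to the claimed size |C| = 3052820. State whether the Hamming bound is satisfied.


V_q(n, t) = 81985, q^n = 678223072849, Hamming bound = 8272526, |C| = 3052820 ≤ bound (satisfied).

Step 1: Compute V_q(n, t) = Σ_{j=0}^3 C(n, j) (q−1)^j.
  j = 0: C(14,0)·(6)^0 = 1·1 = 1.
  j = 1: C(14,1)·(6)^1 = 14·6 = 84.
  j = 2: C(14,2)·(6)^2 = 91·36 = 3276.
  j = 3: C(14,3)·(6)^3 = 364·216 = 78624.
  V_q(n, t) = 1 + 84 + 3276 + 78624 = 81985.
Step 2: q^n = 7^14 = 678223072849.
Step 3: Hamming bound ⌊q^n / V_q(n,t)⌋ = ⌊678223072849/81985⌋ = 8272526.
Step 4: Compare |C| = 3052820 to 8272526: satisfied.
The claimed |C| lies below the Hamming bound.


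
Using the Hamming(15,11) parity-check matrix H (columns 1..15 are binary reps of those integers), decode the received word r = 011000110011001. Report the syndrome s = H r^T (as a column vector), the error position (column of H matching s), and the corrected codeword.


s = (0, 1, 1, 0)^T, error position = 6, corrected codeword c = 011001110011001

Compute s = H r^T mod 2 one row at a time:
  s_1 = 1 + 0 + 0 + 1 + 1 + 0 + 0 + 1 = 4 ≡ 0 (mod 2).
  s_2 = 0 + 0 + 0 + 1 + 1 + 0 + 0 + 1 = 3 ≡ 1 (mod 2).
  s_3 = 1 + 1 + 0 + 1 + 0 + 1 + 0 + 1 = 5 ≡ 1 (mod 2).
  s_4 = 0 + 1 + 0 + 1 + 0 + 1 + 0 + 1 = 4 ≡ 0 (mod 2).
s = (0, 1, 1, 0)^T — this equals column 6 of H (binary 0110), so error is at position 6.
Correct: flip bit 6 of r = 011000110011001 to get c = 011001110011001.


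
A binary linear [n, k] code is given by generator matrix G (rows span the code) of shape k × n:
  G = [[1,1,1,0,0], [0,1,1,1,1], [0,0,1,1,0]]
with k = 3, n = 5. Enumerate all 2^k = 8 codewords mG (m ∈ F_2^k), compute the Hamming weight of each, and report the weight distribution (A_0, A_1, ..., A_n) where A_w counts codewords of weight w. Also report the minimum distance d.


Weight distribution: A_0 = 1, A_2 = 2, A_3 = 4, A_4 = 1. Minimum distance d = 2.

Enumerate all 2^3 = 8 messages m ∈ F_2^3.
For each, compute codeword c = mG in F_2^5, then tally its weight.
  m = 000 → c = 00000, weight = 0.
  m = 100 → c = 11100, weight = 3.
  m = 010 → c = 01111, weight = 4.
  m = 110 → c = 10011, weight = 3.
  m = 001 → c = 00110, weight = 2.
  m = 101 → c = 11010, weight = 3.
  m = 011 → c = 01001, weight = 2.
  m = 111 → c = 10101, weight = 3.
Tally weights:
  weight 0: 1 codewords.
  weight 2: 2 codewords.
  weight 3: 4 codewords.
  weight 4: 1 codewords.
Minimum distance d = smallest w > 0 with A_w > 0 = 2.
Sanity: Σ A_w = 8 = 2^3 = 8 ✓.


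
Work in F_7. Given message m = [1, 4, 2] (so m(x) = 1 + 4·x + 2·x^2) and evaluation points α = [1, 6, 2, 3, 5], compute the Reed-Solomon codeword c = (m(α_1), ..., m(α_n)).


c = [0, 6, 3, 3, 1]

Message polynomial: m(x) = 1 + 4·x + 2·x^2 (mod 7).
For each evaluation point α_i, compute m(α_i) mod 7:
  α_1 = 1: Horner steps 2 → 6 → 0, so m(1) = 0.
  α_2 = 6: Horner steps 2 → 2 → 6, so m(6) = 6.
  α_3 = 2: Horner steps 2 → 1 → 3, so m(2) = 3.
  α_4 = 3: Horner steps 2 → 3 → 3, so m(3) = 3.
  α_5 = 5: Horner steps 2 → 0 → 1, so m(5) = 1.
Codeword c = [0, 6, 3, 3, 1] ∈ F_7^5.


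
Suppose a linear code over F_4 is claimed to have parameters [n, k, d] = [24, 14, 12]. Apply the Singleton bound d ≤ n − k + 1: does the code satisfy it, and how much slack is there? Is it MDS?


Singleton RHS = n − k + 1 = 11, slack = -1, bound violated (no such code; not MDS).

Singleton bound: d ≤ n − k + 1.
Here n = 24, k = 14, so n − k + 1 = 11.
Given d = 12, check d ≤ 11: NO.
Slack = (n − k + 1) − d = -1.
The slack is negative: d = 12 exceeds n − k + 1 = 11 by 1, so the Singleton bound is violated and no linear [24, 14, 12]_4 code can exist. In particular it is not MDS (MDS requires d = n − k + 1 exactly).
Description: the claimed parameters are [24, 14, 12]_4; such a code would be impossible (violates the Singleton bound).


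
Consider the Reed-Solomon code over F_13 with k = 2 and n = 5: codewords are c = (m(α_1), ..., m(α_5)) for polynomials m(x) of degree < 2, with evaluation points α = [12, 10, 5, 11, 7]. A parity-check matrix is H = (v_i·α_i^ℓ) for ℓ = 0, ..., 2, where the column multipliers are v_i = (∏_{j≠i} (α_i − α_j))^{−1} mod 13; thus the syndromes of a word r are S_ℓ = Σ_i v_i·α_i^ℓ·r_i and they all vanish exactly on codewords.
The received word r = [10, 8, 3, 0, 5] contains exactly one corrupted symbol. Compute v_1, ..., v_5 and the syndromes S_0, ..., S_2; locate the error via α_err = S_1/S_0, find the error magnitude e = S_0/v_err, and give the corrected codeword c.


S = (2, 9, 8), error at position 4, error magnitude e = 4, c = [10, 8, 3, 9, 5].

Step 1: column multipliers v_i = (∏_{j≠i}(α_i − α_j))^{−1} mod 13.
  i = 1 (α = 12): (12−10)(12−5)(12−11)(12−7) = 2·7·1·5 = 70 ≡ 5, so v_1 = 5^{−1} = 8 (mod 13).
  i = 2 (α = 10): (10−12)(10−5)(10−11)(10−7) = (−2)·5·(−1)·3 = 30 ≡ 4, so v_2 = 4^{−1} = 10 (mod 13).
  i = 3 (α = 5): (5−12)(5−10)(5−11)(5−7) = (−7)·(−5)·(−6)·(−2) = 420 ≡ 4, so v_3 = 4^{−1} = 10 (mod 13).
  i = 4 (α = 11): (11−12)(11−10)(11−5)(11−7) = (−1)·1·6·4 = −24 ≡ 2, so v_4 = 2^{−1} = 7 (mod 13).
  i = 5 (α = 7): (7−12)(7−10)(7−5)(7−11) = (−5)·(−3)·2·(−4) = −120 ≡ 10, so v_5 = 10^{−1} = 4 (mod 13).
  v = [8, 10, 10, 7, 4].
Step 2: syndromes of r = [10, 8, 3, 0, 5] (all sums mod 13).
  S_0 = Σ v_i r_i = 8·10 + 10·8 + 10·3 + 7·0 + 4·5 = 210 ≡ 2.
  S_1 = Σ v_i α_i r_i = 8·12·10 + 10·10·8 + 10·5·3 + 7·11·0 + 4·7·5 = 2050 ≡ 9.
  α_i^2 mod 13 = [1, 9, 12, 4, 10].
  S_2 = Σ v_i α_i^2 r_i = 8·1·10 + 10·9·8 + 10·12·3 + 7·4·0 + 4·10·5 = 1360 ≡ 8.
  S = (2, 9, 8) ≠ 0, so r is not a codeword (an error is present).
Step 3: locate the error. For a single error e at position i, S_ℓ = v_i·e·α_i^ℓ, so α_err = S_1/S_0.
  S_0^{−1} = 2^{−1} = 7 (mod 13), so α_err = 9·7 = 63 ≡ 11 = α_4. Error position i = 4.
  Consistency check: S_2/S_1 = 8·3 = 24 ≡ 11 = α_err ✓ (single-error assumption holds).
Step 4: error magnitude e = S_0/v_4 = S_0·∏_{j≠4}(α_4 − α_j) = 2·2 = 4 ≡ 4 (mod 13).
Step 5: correct position 4: c_4 = r_4 − e = 0 − 4 ≡ 9 (mod 13). Hence c = [10, 8, 3, 9, 5].
  Check: interpolating c through the α_i gives m(x) = 11 + 1·x (degree < 2) with m(α_i) = c_i for every i, so c is indeed a codeword.


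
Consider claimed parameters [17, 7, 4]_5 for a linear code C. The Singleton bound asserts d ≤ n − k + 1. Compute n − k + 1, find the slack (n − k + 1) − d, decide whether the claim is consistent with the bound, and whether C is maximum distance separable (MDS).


Singleton RHS = n − k + 1 = 11, slack = 7, bound satisfied, not MDS.

Singleton bound: d ≤ n − k + 1.
Here n = 17, k = 7, so n − k + 1 = 11.
Given d = 4, check d ≤ 11: YES.
Slack = (n − k + 1) − d = 7.
The code is NOT MDS (slack = 7 > 0).
Description: the claimed parameters are [17, 7, 4]_5; such a code would be non-MDS.


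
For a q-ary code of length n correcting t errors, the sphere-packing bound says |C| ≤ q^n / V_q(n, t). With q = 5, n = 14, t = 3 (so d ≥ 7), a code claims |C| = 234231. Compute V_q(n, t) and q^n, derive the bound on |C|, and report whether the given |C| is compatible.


V_q(n, t) = 24809, q^n = 6103515625, Hamming bound = 246020, |C| = 234231 ≤ bound (satisfied).

Step 1: Compute V_q(n, t) = Σ_{j=0}^3 C(n, j) (q−1)^j.
  j = 0: C(14,0)·(4)^0 = 1·1 = 1.
  j = 1: C(14,1)·(4)^1 = 14·4 = 56.
  j = 2: C(14,2)·(4)^2 = 91·16 = 1456.
  j = 3: C(14,3)·(4)^3 = 364·64 = 23296.
  V_q(n, t) = 1 + 56 + 1456 + 23296 = 24809.
Step 2: q^n = 5^14 = 6103515625.
Step 3: Hamming bound ⌊q^n / V_q(n,t)⌋ = ⌊6103515625/24809⌋ = 246020.
Step 4: Compare |C| = 234231 to 246020: satisfied.
The claimed |C| lies below the Hamming bound.


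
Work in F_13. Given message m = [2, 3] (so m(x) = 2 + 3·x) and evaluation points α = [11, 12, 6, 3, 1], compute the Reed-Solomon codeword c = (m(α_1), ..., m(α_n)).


c = [9, 12, 7, 11, 5]

Message polynomial: m(x) = 2 + 3·x (mod 13).
For each evaluation point α_i, compute m(α_i) mod 13:
  α_1 = 11: Horner steps 3 → 9, so m(11) = 9.
  α_2 = 12: Horner steps 3 → 12, so m(12) = 12.
  α_3 = 6: Horner steps 3 → 7, so m(6) = 7.
  α_4 = 3: Horner steps 3 → 11, so m(3) = 11.
  α_5 = 1: Horner steps 3 → 5, so m(1) = 5.
Codeword c = [9, 12, 7, 11, 5] ∈ F_13^5.


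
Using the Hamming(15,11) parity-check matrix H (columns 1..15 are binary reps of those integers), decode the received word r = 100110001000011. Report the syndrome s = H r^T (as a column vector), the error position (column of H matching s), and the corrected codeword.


s = (1, 0, 0, 0)^T, error position = 8, corrected codeword c = 100110011000011

Compute s = H r^T mod 2 one row at a time:
  s_1 = 0 + 1 + 0 + 0 + 0 + 0 + 1 + 1 = 3 ≡ 1 (mod 2).
  s_2 = 1 + 1 + 0 + 0 + 0 + 0 + 1 + 1 = 4 ≡ 0 (mod 2).
  s_3 = 0 + 0 + 0 + 0 + 0 + 0 + 1 + 1 = 2 ≡ 0 (mod 2).
  s_4 = 1 + 0 + 1 + 0 + 1 + 0 + 0 + 1 = 4 ≡ 0 (mod 2).
s = (1, 0, 0, 0)^T — this equals column 8 of H (binary 1000), so error is at position 8.
Correct: flip bit 8 of r = 100110001000011 to get c = 100110011000011.


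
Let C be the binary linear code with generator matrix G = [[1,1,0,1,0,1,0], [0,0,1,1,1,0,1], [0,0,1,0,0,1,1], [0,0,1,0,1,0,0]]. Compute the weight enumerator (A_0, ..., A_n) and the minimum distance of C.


Weight distribution: A_0 = 1, A_2 = 2, A_3 = 6, A_4 = 3, A_5 = 2, A_6 = 2. Minimum distance d = 2.

Enumerate all 2^4 = 16 messages m ∈ F_2^4.
For each, compute codeword c = mG in F_2^7, then tally its weight.
  m = 0000 → c = 0000000, weight = 0.
  m = 1000 → c = 1101010, weight = 4.
  m = 0100 → c = 0011101, weight = 4.
  m = 1100 → c = 1110111, weight = 6.
  m = 0010 → c = 0010011, weight = 3.
  m = 1010 → c = 1111001, weight = 5.
  m = 0110 → c = 0001110, weight = 3.
  m = 1110 → c = 1100100, weight = 3.
  m = 0001 → c = 0010100, weight = 2.
  m = 1001 → c = 1111110, weight = 6.
  m = 0101 → c = 0001001, weight = 2.
  m = 1101 → c = 1100011, weight = 4.
  m = 0011 → c = 0000111, weight = 3.
  m = 1011 → c = 1101101, weight = 5.
  m = 0111 → c = 0011010, weight = 3.
  m = 1111 → c = 1110000, weight = 3.
Tally weights:
  weight 0: 1 codewords.
  weight 2: 2 codewords.
  weight 3: 6 codewords.
  weight 4: 3 codewords.
  weight 5: 2 codewords.
  weight 6: 2 codewords.
Minimum distance d = smallest w > 0 with A_w > 0 = 2.
Sanity: Σ A_w = 16 = 2^4 = 16 ✓.


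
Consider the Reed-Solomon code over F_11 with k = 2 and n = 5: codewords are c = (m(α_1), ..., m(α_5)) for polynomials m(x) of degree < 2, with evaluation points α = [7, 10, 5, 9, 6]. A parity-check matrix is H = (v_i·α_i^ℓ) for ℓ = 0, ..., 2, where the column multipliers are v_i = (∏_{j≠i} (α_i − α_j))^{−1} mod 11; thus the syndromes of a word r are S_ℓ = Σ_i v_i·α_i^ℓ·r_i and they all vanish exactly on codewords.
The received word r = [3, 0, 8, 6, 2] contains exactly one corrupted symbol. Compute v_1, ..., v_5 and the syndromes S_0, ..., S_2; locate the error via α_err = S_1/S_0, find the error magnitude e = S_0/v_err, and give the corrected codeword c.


S = (7, 5, 2), error at position 1, error magnitude e = 7, c = [7, 0, 8, 6, 2].

Step 1: column multipliers v_i = (∏_{j≠i}(α_i − α_j))^{−1} mod 11.
  i = 1 (α = 7): (7−10)(7−5)(7−9)(7−6) = (−3)·2·(−2)·1 = 12 ≡ 1, so v_1 = 1^{−1} = 1 (mod 11).
  i = 2 (α = 10): (10−7)(10−5)(10−9)(10−6) = 3·5·1·4 = 60 ≡ 5, so v_2 = 5^{−1} = 9 (mod 11).
  i = 3 (α = 5): (5−7)(5−10)(5−9)(5−6) = (−2)·(−5)·(−4)·(−1) = 40 ≡ 7, so v_3 = 7^{−1} = 8 (mod 11).
  i = 4 (α = 9): (9−7)(9−10)(9−5)(9−6) = 2·(−1)·4·3 = −24 ≡ 9, so v_4 = 9^{−1} = 5 (mod 11).
  i = 5 (α = 6): (6−7)(6−10)(6−5)(6−9) = (−1)·(−4)·1·(−3) = −12 ≡ 10, so v_5 = 10^{−1} = 10 (mod 11).
  v = [1, 9, 8, 5, 10].
Step 2: syndromes of r = [3, 0, 8, 6, 2] (all sums mod 11).
  S_0 = Σ v_i r_i = 1·3 + 9·0 + 8·8 + 5·6 + 10·2 = 117 ≡ 7.
  S_1 = Σ v_i α_i r_i = 1·7·3 + 9·10·0 + 8·5·8 + 5·9·6 + 10·6·2 = 731 ≡ 5.
  α_i^2 mod 11 = [5, 1, 3, 4, 3].
  S_2 = Σ v_i α_i^2 r_i = 1·5·3 + 9·1·0 + 8·3·8 + 5·4·6 + 10·3·2 = 387 ≡ 2.
  S = (7, 5, 2) ≠ 0, so r is not a codeword (an error is present).
Step 3: locate the error. For a single error e at position i, S_ℓ = v_i·e·α_i^ℓ, so α_err = S_1/S_0.
  S_0^{−1} = 7^{−1} = 8 (mod 11), so α_err = 5·8 = 40 ≡ 7 = α_1. Error position i = 1.
  Consistency check: S_2/S_1 = 2·9 = 18 ≡ 7 = α_err ✓ (single-error assumption holds).
Step 4: error magnitude e = S_0/v_1 = S_0·∏_{j≠1}(α_1 − α_j) = 7·1 = 7 ≡ 7 (mod 11).
Step 5: correct position 1: c_1 = r_1 − e = 3 − 7 ≡ 7 (mod 11). Hence c = [7, 0, 8, 6, 2].
  Check: interpolating c through the α_i gives m(x) = 5 + 5·x (degree < 2) with m(α_i) = c_i for every i, so c is indeed a codeword.


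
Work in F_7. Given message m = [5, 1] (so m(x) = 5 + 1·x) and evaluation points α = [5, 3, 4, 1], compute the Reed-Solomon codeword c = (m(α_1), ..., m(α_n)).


c = [3, 1, 2, 6]

Message polynomial: m(x) = 5 + 1·x (mod 7).
For each evaluation point α_i, compute m(α_i) mod 7:
  α_1 = 5: Horner steps 1 → 3, so m(5) = 3.
  α_2 = 3: Horner steps 1 → 1, so m(3) = 1.
  α_3 = 4: Horner steps 1 → 2, so m(4) = 2.
  α_4 = 1: Horner steps 1 → 6, so m(1) = 6.
Codeword c = [3, 1, 2, 6] ∈ F_7^4.


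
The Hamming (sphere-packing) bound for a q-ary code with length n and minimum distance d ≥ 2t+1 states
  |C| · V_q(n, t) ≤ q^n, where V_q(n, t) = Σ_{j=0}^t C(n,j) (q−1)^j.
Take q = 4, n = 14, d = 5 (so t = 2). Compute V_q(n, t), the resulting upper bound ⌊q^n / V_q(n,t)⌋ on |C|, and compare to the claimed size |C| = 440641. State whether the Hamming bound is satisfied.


V_q(n, t) = 862, q^n = 268435456, Hamming bound = 311410, |C| = 440641 > bound (violated).

Step 1: Compute V_q(n, t) = Σ_{j=0}^2 C(n, j) (q−1)^j.
  j = 0: C(14,0)·(3)^0 = 1·1 = 1.
  j = 1: C(14,1)·(3)^1 = 14·3 = 42.
  j = 2: C(14,2)·(3)^2 = 91·9 = 819.
  V_q(n, t) = 1 + 42 + 819 = 862.
Step 2: q^n = 4^14 = 268435456.
Step 3: Hamming bound ⌊q^n / V_q(n,t)⌋ = ⌊268435456/862⌋ = 311410.
Step 4: Compare |C| = 440641 to 311410: violated.
The claimed |C| lies above the Hamming bound, so no 4-ary code of length 14 with d ≥ 5 can have 440641 codewords.


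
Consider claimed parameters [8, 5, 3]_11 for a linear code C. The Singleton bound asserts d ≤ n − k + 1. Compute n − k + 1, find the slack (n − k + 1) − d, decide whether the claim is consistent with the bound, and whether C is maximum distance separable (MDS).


Singleton RHS = n − k + 1 = 4, slack = 1, bound satisfied, not MDS.

Singleton bound: d ≤ n − k + 1.
Here n = 8, k = 5, so n − k + 1 = 4.
Given d = 3, check d ≤ 4: YES.
Slack = (n − k + 1) − d = 1.
The code is NOT MDS (slack = 1 > 0).
Description: the claimed parameters are [8, 5, 3]_11; such a code would be non-MDS.


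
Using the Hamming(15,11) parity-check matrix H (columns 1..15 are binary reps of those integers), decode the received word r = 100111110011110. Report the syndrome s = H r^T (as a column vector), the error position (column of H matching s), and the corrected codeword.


s = (1, 1, 0, 1)^T, error position = 13, corrected codeword c = 100111110011010

Compute s = H r^T mod 2 one row at a time:
  s_1 = 1 + 0 + 0 + 1 + 1 + 1 + 1 + 0 = 5 ≡ 1 (mod 2).
  s_2 = 1 + 1 + 1 + 1 + 1 + 1 + 1 + 0 = 7 ≡ 1 (mod 2).
  s_3 = 0 + 0 + 1 + 1 + 0 + 1 + 1 + 0 = 4 ≡ 0 (mod 2).
  s_4 = 1 + 0 + 1 + 1 + 0 + 1 + 1 + 0 = 5 ≡ 1 (mod 2).
s = (1, 1, 0, 1)^T — this equals column 13 of H (binary 1101), so error is at position 13.
Correct: flip bit 13 of r = 100111110011110 to get c = 100111110011010.


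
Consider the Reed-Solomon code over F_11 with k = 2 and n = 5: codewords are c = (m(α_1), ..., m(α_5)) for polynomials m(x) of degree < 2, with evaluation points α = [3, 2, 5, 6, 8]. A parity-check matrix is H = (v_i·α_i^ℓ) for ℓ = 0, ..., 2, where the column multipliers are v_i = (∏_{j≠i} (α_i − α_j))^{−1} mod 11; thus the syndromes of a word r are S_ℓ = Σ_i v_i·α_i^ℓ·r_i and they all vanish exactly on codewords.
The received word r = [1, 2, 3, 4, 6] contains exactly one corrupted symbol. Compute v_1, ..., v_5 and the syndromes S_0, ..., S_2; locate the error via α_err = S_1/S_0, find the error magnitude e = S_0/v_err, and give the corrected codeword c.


S = (4, 8, 5), error at position 2, error magnitude e = 2, c = [1, 0, 3, 4, 6].

Step 1: column multipliers v_i = (∏_{j≠i}(α_i − α_j))^{−1} mod 11.
  i = 1 (α = 3): (3−2)(3−5)(3−6)(3−8) = 1·(−2)·(−3)·(−5) = −30 ≡ 3, so v_1 = 3^{−1} = 4 (mod 11).
  i = 2 (α = 2): (2−3)(2−5)(2−6)(2−8) = (−1)·(−3)·(−4)·(−6) = 72 ≡ 6, so v_2 = 6^{−1} = 2 (mod 11).
  i = 3 (α = 5): (5−3)(5−2)(5−6)(5−8) = 2·3·(−1)·(−3) = 18 ≡ 7, so v_3 = 7^{−1} = 8 (mod 11).
  i = 4 (α = 6): (6−3)(6−2)(6−5)(6−8) = 3·4·1·(−2) = −24 ≡ 9, so v_4 = 9^{−1} = 5 (mod 11).
  i = 5 (α = 8): (8−3)(8−2)(8−5)(8−6) = 5·6·3·2 = 180 ≡ 4, so v_5 = 4^{−1} = 3 (mod 11).
  v = [4, 2, 8, 5, 3].
Step 2: syndromes of r = [1, 2, 3, 4, 6] (all sums mod 11).
  S_0 = Σ v_i r_i = 4·1 + 2·2 + 8·3 + 5·4 + 3·6 = 70 ≡ 4.
  S_1 = Σ v_i α_i r_i = 4·3·1 + 2·2·2 + 8·5·3 + 5·6·4 + 3·8·6 = 404 ≡ 8.
  α_i^2 mod 11 = [9, 4, 3, 3, 9].
  S_2 = Σ v_i α_i^2 r_i = 4·9·1 + 2·4·2 + 8·3·3 + 5·3·4 + 3·9·6 = 346 ≡ 5.
  S = (4, 8, 5) ≠ 0, so r is not a codeword (an error is present).
Step 3: locate the error. For a single error e at position i, S_ℓ = v_i·e·α_i^ℓ, so α_err = S_1/S_0.
  S_0^{−1} = 4^{−1} = 3 (mod 11), so α_err = 8·3 = 24 ≡ 2 = α_2. Error position i = 2.
  Consistency check: S_2/S_1 = 5·7 = 35 ≡ 2 = α_err ✓ (single-error assumption holds).
Step 4: error magnitude e = S_0/v_2 = S_0·∏_{j≠2}(α_2 − α_j) = 4·6 = 24 ≡ 2 (mod 11).
Step 5: correct position 2: c_2 = r_2 − e = 2 − 2 ≡ 0 (mod 11). Hence c = [1, 0, 3, 4, 6].
  Check: interpolating c through the α_i gives m(x) = 9 + 1·x (degree < 2) with m(α_i) = c_i for every i, so c is indeed a codeword.


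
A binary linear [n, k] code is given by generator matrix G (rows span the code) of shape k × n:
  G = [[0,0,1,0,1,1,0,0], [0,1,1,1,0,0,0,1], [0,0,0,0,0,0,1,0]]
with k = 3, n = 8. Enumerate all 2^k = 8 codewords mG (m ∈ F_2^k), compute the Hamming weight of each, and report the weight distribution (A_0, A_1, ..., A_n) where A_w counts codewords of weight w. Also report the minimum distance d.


Weight distribution: A_0 = 1, A_1 = 1, A_3 = 1, A_4 = 2, A_5 = 2, A_6 = 1. Minimum distance d = 1.

Enumerate all 2^3 = 8 messages m ∈ F_2^3.
For each, compute codeword c = mG in F_2^8, then tally its weight.
  m = 000 → c = 00000000, weight = 0.
  m = 100 → c = 00101100, weight = 3.
  m = 010 → c = 01110001, weight = 4.
  m = 110 → c = 01011101, weight = 5.
  m = 001 → c = 00000010, weight = 1.
  m = 101 → c = 00101110, weight = 4.
  m = 011 → c = 01110011, weight = 5.
  m = 111 → c = 01011111, weight = 6.
Tally weights:
  weight 0: 1 codewords.
  weight 1: 1 codewords.
  weight 3: 1 codewords.
  weight 4: 2 codewords.
  weight 5: 2 codewords.
  weight 6: 1 codewords.
Minimum distance d = smallest w > 0 with A_w > 0 = 1.
Sanity: Σ A_w = 8 = 2^3 = 8 ✓.


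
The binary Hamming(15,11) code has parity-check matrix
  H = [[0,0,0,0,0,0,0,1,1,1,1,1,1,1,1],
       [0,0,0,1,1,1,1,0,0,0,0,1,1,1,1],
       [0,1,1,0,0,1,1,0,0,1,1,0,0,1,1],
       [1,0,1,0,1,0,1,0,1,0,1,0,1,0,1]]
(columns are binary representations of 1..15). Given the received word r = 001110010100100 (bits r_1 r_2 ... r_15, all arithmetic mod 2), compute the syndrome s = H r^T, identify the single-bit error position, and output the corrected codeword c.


s = (1, 1, 0, 1)^T, error position = 13, corrected codeword c = 001110010100000

Compute s = H r^T mod 2 one row at a time:
  s_1 = 1 + 0 + 1 + 0 + 0 + 1 + 0 + 0 = 3 ≡ 1 (mod 2).
  s_2 = 1 + 1 + 0 + 0 + 0 + 1 + 0 + 0 = 3 ≡ 1 (mod 2).
  s_3 = 0 + 1 + 0 + 0 + 1 + 0 + 0 + 0 = 2 ≡ 0 (mod 2).
  s_4 = 0 + 1 + 1 + 0 + 0 + 0 + 1 + 0 = 3 ≡ 1 (mod 2).
s = (1, 1, 0, 1)^T — this equals column 13 of H (binary 1101), so error is at position 13.
Correct: flip bit 13 of r = 001110010100100 to get c = 001110010100000.


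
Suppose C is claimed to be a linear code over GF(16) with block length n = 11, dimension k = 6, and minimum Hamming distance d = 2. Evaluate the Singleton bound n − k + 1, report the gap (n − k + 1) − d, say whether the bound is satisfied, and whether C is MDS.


Singleton RHS = n − k + 1 = 6, slack = 4, bound satisfied, not MDS.

Singleton bound: d ≤ n − k + 1.
Here n = 11, k = 6, so n − k + 1 = 6.
Given d = 2, check d ≤ 6: YES.
Slack = (n − k + 1) − d = 4.
The code is NOT MDS (slack = 4 > 0).
Description: the claimed parameters are [11, 6, 2]_16; such a code would be non-MDS.


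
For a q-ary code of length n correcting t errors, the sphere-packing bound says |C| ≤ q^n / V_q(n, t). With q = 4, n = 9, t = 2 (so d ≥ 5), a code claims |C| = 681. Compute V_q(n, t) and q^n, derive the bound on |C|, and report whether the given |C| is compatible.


V_q(n, t) = 352, q^n = 262144, Hamming bound = 744, |C| = 681 ≤ bound (satisfied).

Step 1: Compute V_q(n, t) = Σ_{j=0}^2 C(n, j) (q−1)^j.
  j = 0: C(9,0)·(3)^0 = 1·1 = 1.
  j = 1: C(9,1)·(3)^1 = 9·3 = 27.
  j = 2: C(9,2)·(3)^2 = 36·9 = 324.
  V_q(n, t) = 1 + 27 + 324 = 352.
Step 2: q^n = 4^9 = 262144.
Step 3: Hamming bound ⌊q^n / V_q(n,t)⌋ = ⌊262144/352⌋ = 744.
Step 4: Compare |C| = 681 to 744: satisfied.
The claimed |C| lies below the Hamming bound.


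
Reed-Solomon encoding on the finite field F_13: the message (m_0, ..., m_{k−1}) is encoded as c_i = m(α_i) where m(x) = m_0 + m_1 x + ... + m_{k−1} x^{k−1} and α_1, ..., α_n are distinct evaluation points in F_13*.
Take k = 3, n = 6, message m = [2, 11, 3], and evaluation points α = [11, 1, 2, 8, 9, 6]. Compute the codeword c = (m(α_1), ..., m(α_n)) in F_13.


c = [5, 3, 10, 9, 6, 7]

Message polynomial: m(x) = 2 + 11·x + 3·x^2 (mod 13).
For each evaluation point α_i, compute m(α_i) mod 13:
  α_1 = 11: Horner steps 3 → 5 → 5, so m(11) = 5.
  α_2 = 1: Horner steps 3 → 1 → 3, so m(1) = 3.
  α_3 = 2: Horner steps 3 → 4 → 10, so m(2) = 10.
  α_4 = 8: Horner steps 3 → 9 → 9, so m(8) = 9.
  α_5 = 9: Horner steps 3 → 12 → 6, so m(9) = 6.
  α_6 = 6: Horner steps 3 → 3 → 7, so m(6) = 7.
Codeword c = [5, 3, 10, 9, 6, 7] ∈ F_13^6.


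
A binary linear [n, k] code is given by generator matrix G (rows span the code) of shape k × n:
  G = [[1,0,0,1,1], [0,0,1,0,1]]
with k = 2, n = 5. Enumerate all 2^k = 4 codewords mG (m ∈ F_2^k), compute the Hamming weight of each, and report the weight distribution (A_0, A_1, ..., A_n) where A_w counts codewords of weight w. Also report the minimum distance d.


Weight distribution: A_0 = 1, A_2 = 1, A_3 = 2. Minimum distance d = 2.

Enumerate all 2^2 = 4 messages m ∈ F_2^2.
For each, compute codeword c = mG in F_2^5, then tally its weight.
  m = 00 → c = 00000, weight = 0.
  m = 10 → c = 10011, weight = 3.
  m = 01 → c = 00101, weight = 2.
  m = 11 → c = 10110, weight = 3.
Tally weights:
  weight 0: 1 codewords.
  weight 2: 1 codewords.
  weight 3: 2 codewords.
Minimum distance d = smallest w > 0 with A_w > 0 = 2.
Sanity: Σ A_w = 4 = 2^2 = 4 ✓.


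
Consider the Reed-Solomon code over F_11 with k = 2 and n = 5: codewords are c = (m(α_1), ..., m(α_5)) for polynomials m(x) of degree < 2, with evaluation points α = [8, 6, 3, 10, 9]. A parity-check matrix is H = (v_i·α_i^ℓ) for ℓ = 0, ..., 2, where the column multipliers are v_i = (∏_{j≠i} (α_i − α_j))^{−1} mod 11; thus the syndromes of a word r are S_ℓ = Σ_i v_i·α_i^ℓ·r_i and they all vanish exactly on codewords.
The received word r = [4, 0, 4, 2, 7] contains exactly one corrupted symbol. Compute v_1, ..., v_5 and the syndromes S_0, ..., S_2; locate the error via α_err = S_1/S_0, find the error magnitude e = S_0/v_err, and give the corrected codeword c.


S = (4, 10, 3), error at position 1, error magnitude e = 3, c = [1, 0, 4, 2, 7].

Step 1: column multipliers v_i = (∏_{j≠i}(α_i − α_j))^{−1} mod 11.
  i = 1 (α = 8): (8−6)(8−3)(8−10)(8−9) = 2·5·(−2)·(−1) = 20 ≡ 9, so v_1 = 9^{−1} = 5 (mod 11).
  i = 2 (α = 6): (6−8)(6−3)(6−10)(6−9) = (−2)·3·(−4)·(−3) = −72 ≡ 5, so v_2 = 5^{−1} = 9 (mod 11).
  i = 3 (α = 3): (3−8)(3−6)(3−10)(3−9) = (−5)·(−3)·(−7)·(−6) = 630 ≡ 3, so v_3 = 3^{−1} = 4 (mod 11).
  i = 4 (α = 10): (10−8)(10−6)(10−3)(10−9) = 2·4·7·1 = 56 ≡ 1, so v_4 = 1^{−1} = 1 (mod 11).
  i = 5 (α = 9): (9−8)(9−6)(9−3)(9−10) = 1·3·6·(−1) = −18 ≡ 4, so v_5 = 4^{−1} = 3 (mod 11).
  v = [5, 9, 4, 1, 3].
Step 2: syndromes of r = [4, 0, 4, 2, 7] (all sums mod 11).
  S_0 = Σ v_i r_i = 5·4 + 9·0 + 4·4 + 1·2 + 3·7 = 59 ≡ 4.
  S_1 = Σ v_i α_i r_i = 5·8·4 + 9·6·0 + 4·3·4 + 1·10·2 + 3·9·7 = 417 ≡ 10.
  α_i^2 mod 11 = [9, 3, 9, 1, 4].
  S_2 = Σ v_i α_i^2 r_i = 5·9·4 + 9·3·0 + 4·9·4 + 1·1·2 + 3·4·7 = 410 ≡ 3.
  S = (4, 10, 3) ≠ 0, so r is not a codeword (an error is present).
Step 3: locate the error. For a single error e at position i, S_ℓ = v_i·e·α_i^ℓ, so α_err = S_1/S_0.
  S_0^{−1} = 4^{−1} = 3 (mod 11), so α_err = 10·3 = 30 ≡ 8 = α_1. Error position i = 1.
  Consistency check: S_2/S_1 = 3·10 = 30 ≡ 8 = α_err ✓ (single-error assumption holds).
Step 4: error magnitude e = S_0/v_1 = S_0·∏_{j≠1}(α_1 − α_j) = 4·9 = 36 ≡ 3 (mod 11).
Step 5: correct position 1: c_1 = r_1 − e = 4 − 3 ≡ 1 (mod 11). Hence c = [1, 0, 4, 2, 7].
  Check: interpolating c through the α_i gives m(x) = 8 + 6·x (degree < 2) with m(α_i) = c_i for every i, so c is indeed a codeword.


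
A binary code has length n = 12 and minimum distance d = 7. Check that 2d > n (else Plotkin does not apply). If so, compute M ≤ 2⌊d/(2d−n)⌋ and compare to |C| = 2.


Plotkin bound M ≤ 6; given |C| = 2 ≤ bound (satisfied).

Check applicability: 2d = 14, n = 12.
2d − n = 2 > 0, so Plotkin applies.
Compute d/(2d−n) = 7/2 ≈ 3.5000.
⌊d/(2d−n)⌋ = 3.
Plotkin bound: M ≤ 2·3 = 6.
Given |C| = 2, check: satisfied.
This |C| is below the Plotkin bound.


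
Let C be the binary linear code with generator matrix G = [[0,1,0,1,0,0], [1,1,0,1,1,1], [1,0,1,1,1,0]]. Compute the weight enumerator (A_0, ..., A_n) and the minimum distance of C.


Weight distribution: A_0 = 1, A_2 = 1, A_3 = 3, A_4 = 2, A_5 = 1. Minimum distance d = 2.

Enumerate all 2^3 = 8 messages m ∈ F_2^3.
For each, compute codeword c = mG in F_2^6, then tally its weight.
  m = 000 → c = 000000, weight = 0.
  m = 100 → c = 010100, weight = 2.
  m = 010 → c = 110111, weight = 5.
  m = 110 → c = 100011, weight = 3.
  m = 001 → c = 101110, weight = 4.
  m = 101 → c = 111010, weight = 4.
  m = 011 → c = 011001, weight = 3.
  m = 111 → c = 001101, weight = 3.
Tally weights:
  weight 0: 1 codewords.
  weight 2: 1 codewords.
  weight 3: 3 codewords.
  weight 4: 2 codewords.
  weight 5: 1 codewords.
Minimum distance d = smallest w > 0 with A_w > 0 = 2.
Sanity: Σ A_w = 8 = 2^3 = 8 ✓.


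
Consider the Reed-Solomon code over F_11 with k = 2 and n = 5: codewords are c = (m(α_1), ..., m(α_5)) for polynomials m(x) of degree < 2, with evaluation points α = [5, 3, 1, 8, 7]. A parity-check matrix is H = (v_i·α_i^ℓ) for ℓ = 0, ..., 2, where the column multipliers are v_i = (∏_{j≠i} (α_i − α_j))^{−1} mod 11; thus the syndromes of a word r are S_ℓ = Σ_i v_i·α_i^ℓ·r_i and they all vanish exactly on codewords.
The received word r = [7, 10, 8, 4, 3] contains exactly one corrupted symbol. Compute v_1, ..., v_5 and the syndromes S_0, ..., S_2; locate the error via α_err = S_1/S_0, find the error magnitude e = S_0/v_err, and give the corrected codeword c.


S = (7, 2, 10), error at position 1, error magnitude e = 6, c = [1, 10, 8, 4, 3].

Step 1: column multipliers v_i = (∏_{j≠i}(α_i − α_j))^{−1} mod 11.
  i = 1 (α = 5): (5−3)(5−1)(5−8)(5−7) = 2·4·(−3)·(−2) = 48 ≡ 4, so v_1 = 4^{−1} = 3 (mod 11).
  i = 2 (α = 3): (3−5)(3−1)(3−8)(3−7) = (−2)·2·(−5)·(−4) = −80 ≡ 8, so v_2 = 8^{−1} = 7 (mod 11).
  i = 3 (α = 1): (1−5)(1−3)(1−8)(1−7) = (−4)·(−2)·(−7)·(−6) = 336 ≡ 6, so v_3 = 6^{−1} = 2 (mod 11).
  i = 4 (α = 8): (8−5)(8−3)(8−1)(8−7) = 3·5·7·1 = 105 ≡ 6, so v_4 = 6^{−1} = 2 (mod 11).
  i = 5 (α = 7): (7−5)(7−3)(7−1)(7−8) = 2·4·6·(−1) = −48 ≡ 7, so v_5 = 7^{−1} = 8 (mod 11).
  v = [3, 7, 2, 2, 8].
Step 2: syndromes of r = [7, 10, 8, 4, 3] (all sums mod 11).
  S_0 = Σ v_i r_i = 3·7 + 7·10 + 2·8 + 2·4 + 8·3 = 139 ≡ 7.
  S_1 = Σ v_i α_i r_i = 3·5·7 + 7·3·10 + 2·1·8 + 2·8·4 + 8·7·3 = 563 ≡ 2.
  α_i^2 mod 11 = [3, 9, 1, 9, 5].
  S_2 = Σ v_i α_i^2 r_i = 3·3·7 + 7·9·10 + 2·1·8 + 2·9·4 + 8·5·3 = 901 ≡ 10.
  S = (7, 2, 10) ≠ 0, so r is not a codeword (an error is present).
Step 3: locate the error. For a single error e at position i, S_ℓ = v_i·e·α_i^ℓ, so α_err = S_1/S_0.
  S_0^{−1} = 7^{−1} = 8 (mod 11), so α_err = 2·8 = 16 ≡ 5 = α_1. Error position i = 1.
  Consistency check: S_2/S_1 = 10·6 = 60 ≡ 5 = α_err ✓ (single-error assumption holds).
Step 4: error magnitude e = S_0/v_1 = S_0·∏_{j≠1}(α_1 − α_j) = 7·4 = 28 ≡ 6 (mod 11).
Step 5: correct position 1: c_1 = r_1 − e = 7 − 6 ≡ 1 (mod 11). Hence c = [1, 10, 8, 4, 3].
  Check: interpolating c through the α_i gives m(x) = 7 + 1·x (degree < 2) with m(α_i) = c_i for every i, so c is indeed a codeword.


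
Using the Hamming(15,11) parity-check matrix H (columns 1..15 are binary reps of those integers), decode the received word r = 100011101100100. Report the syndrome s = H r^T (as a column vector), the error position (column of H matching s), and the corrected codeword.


s = (1, 0, 1, 1)^T, error position = 11, corrected codeword c = 100011101110100

Compute s = H r^T mod 2 one row at a time:
  s_1 = 0 + 1 + 1 + 0 + 0 + 1 + 0 + 0 = 3 ≡ 1 (mod 2).
  s_2 = 0 + 1 + 1 + 1 + 0 + 1 + 0 + 0 = 4 ≡ 0 (mod 2).
  s_3 = 0 + 0 + 1 + 1 + 1 + 0 + 0 + 0 = 3 ≡ 1 (mod 2).
  s_4 = 1 + 0 + 1 + 1 + 1 + 0 + 1 + 0 = 5 ≡ 1 (mod 2).
s = (1, 0, 1, 1)^T — this equals column 11 of H (binary 1011), so error is at position 11.
Correct: flip bit 11 of r = 100011101100100 to get c = 100011101110100.


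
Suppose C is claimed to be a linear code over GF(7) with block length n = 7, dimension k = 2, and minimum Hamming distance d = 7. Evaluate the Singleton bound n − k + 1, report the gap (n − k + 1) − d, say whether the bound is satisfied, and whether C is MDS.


Singleton RHS = n − k + 1 = 6, slack = -1, bound violated (no such code; not MDS).

Singleton bound: d ≤ n − k + 1.
Here n = 7, k = 2, so n − k + 1 = 6.
Given d = 7, check d ≤ 6: NO.
Slack = (n − k + 1) − d = -1.
The slack is negative: d = 7 exceeds n − k + 1 = 6 by 1, so the Singleton bound is violated and no linear [7, 2, 7]_7 code can exist. In particular it is not MDS (MDS requires d = n − k + 1 exactly).
Description: the claimed parameters are [7, 2, 7]_7; such a code would be impossible (violates the Singleton bound).


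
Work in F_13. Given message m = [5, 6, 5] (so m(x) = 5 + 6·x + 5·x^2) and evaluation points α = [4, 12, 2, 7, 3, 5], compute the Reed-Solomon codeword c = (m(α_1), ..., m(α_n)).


c = [5, 4, 11, 6, 3, 4]

Message polynomial: m(x) = 5 + 6·x + 5·x^2 (mod 13).
For each evaluation point α_i, compute m(α_i) mod 13:
  α_1 = 4: Horner steps 5 → 0 → 5, so m(4) = 5.
  α_2 = 12: Horner steps 5 → 1 → 4, so m(12) = 4.
  α_3 = 2: Horner steps 5 → 3 → 11, so m(2) = 11.
  α_4 = 7: Horner steps 5 → 2 → 6, so m(7) = 6.
  α_5 = 3: Horner steps 5 → 8 → 3, so m(3) = 3.
  α_6 = 5: Horner steps 5 → 5 → 4, so m(5) = 4.
Codeword c = [5, 4, 11, 6, 3, 4] ∈ F_13^6.
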